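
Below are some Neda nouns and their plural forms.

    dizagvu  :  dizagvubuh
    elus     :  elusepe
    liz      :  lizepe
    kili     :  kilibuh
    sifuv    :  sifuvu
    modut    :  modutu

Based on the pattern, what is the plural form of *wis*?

wisepe

The pattern is sibilance of the final sound: -epe when the stem ends in a sibilant (*elus*, *liz*); -u when the stem ends in a non-sibilant consonant (*sifuv*, *modut*); -buh when the stem ends in a vowel (*dizagvu*, *kili*).
Since the final sound of *wis* is /s/ (a sibilant), it takes -epe, giving *wisepe*.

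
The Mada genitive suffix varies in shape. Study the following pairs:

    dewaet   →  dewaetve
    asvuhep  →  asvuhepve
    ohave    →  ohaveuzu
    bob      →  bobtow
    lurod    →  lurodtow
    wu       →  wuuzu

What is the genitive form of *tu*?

The alternation tracks the final sound of the stem — -ve when the stem ends in a voiceless consonant (*dewaet*, *asvuhep*); -tow when the stem ends in a voiced consonant (*bob*, *lurod*); -uzu when the stem ends in a vowel (*ohave*, *wu*).
*tu*: final sound = /u/, a vowel → -uzu → *tuuzu*.

tuuzu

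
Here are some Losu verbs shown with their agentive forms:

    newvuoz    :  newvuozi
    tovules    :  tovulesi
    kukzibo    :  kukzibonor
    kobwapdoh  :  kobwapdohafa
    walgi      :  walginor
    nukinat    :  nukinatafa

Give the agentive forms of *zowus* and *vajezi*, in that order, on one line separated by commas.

zowusi, vajezinor

Looking at the final sound of each stem: -i when the stem ends in a sibilant (*newvuoz*, *tovules*); -afa when the stem ends in a non-sibilant consonant (*kobwapdoh*, *nukinat*); -nor when the stem ends in a vowel (*kukzibo*, *walgi*).
The final sound of *zowus* is /s/, which is a sibilant, so the suffix is -i, giving *zowusi*.
*vajezi* — final sound /i/ (a vowel) → -nor → *vajezinor*.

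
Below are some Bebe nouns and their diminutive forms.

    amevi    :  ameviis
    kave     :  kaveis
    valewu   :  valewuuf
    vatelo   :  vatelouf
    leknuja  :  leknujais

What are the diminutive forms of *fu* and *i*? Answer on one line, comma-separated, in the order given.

The alternation tracks the last vowel of the stem — -uf when the last vowel of the stem is a rounded vowel (*valewu*, *vatelo*); -is when the last vowel of the stem is an unrounded vowel (*amevi*, *kave*, *leknuja*).
The last vowel of *fu* is /u/, which is a rounded vowel, so the suffix is -uf, giving *fuuf*.
*i*: last vowel = /i/, an unrounded vowel → -is → *iis*.

fuuf, iis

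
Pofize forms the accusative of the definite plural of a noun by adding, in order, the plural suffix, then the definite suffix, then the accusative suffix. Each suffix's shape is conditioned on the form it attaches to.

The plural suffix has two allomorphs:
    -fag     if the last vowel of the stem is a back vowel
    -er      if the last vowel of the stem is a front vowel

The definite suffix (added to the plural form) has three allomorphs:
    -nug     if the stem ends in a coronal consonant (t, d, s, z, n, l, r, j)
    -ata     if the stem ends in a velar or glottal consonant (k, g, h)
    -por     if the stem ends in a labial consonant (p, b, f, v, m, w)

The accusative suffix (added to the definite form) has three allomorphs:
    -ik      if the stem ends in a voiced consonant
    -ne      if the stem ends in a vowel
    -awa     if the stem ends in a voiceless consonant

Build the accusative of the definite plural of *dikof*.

*dikof*: last vowel = /o/, a back vowel → -fag → *dikoffag*.
The final consonant of the plural form *dikoffag* is /g/, which is velar/glottal, so the definite suffix is -ata, giving *dikoffagata*.
Since the final sound of the definite form *dikoffagata* is /a/ (a vowel), it takes -ne, giving *dikoffagatane*.

dikoffagatane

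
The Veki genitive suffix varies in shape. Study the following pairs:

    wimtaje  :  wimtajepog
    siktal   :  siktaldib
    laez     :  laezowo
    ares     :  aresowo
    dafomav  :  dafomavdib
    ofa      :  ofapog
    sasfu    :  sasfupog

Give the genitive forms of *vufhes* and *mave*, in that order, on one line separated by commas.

The suffix is conditioned by the final sound: -owo when the stem ends in a sibilant (*laez*, *ares*); -dib when the stem ends in a non-sibilant consonant (*siktal*, *dafomav*); -pog when the stem ends in a vowel (*wimtaje*, *ofa*, *sasfu*).
The final sound of *vufhes* is /s/, which is a sibilant, so the suffix is -owo, giving *vufhesowo*.
*mave* — final sound /e/ (a vowel) → -pog → *mavepog*.

vufhesowo, mavepog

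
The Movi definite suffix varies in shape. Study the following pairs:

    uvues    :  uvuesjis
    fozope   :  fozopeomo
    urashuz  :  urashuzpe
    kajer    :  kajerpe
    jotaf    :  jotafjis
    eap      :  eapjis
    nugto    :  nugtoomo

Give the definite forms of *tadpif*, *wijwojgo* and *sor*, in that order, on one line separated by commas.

Looking at the final sound of each stem: -jis when the stem ends in a voiceless consonant (*uvues*, *jotaf*, *eap*); -pe when the stem ends in a voiced consonant (*urashuz*, *kajer*); -omo when the stem ends in a vowel (*fozope*, *nugto*).
The final sound of *tadpif* is /f/, which is a voiceless consonant, so the suffix is -jis, giving *tadpifjis*.
*wijwojgo* — final sound /o/ (a vowel) → -omo → *wijwojgoomo*.
*sor* — final sound /r/ (a voiced consonant) → -pe → *sorpe*.

tadpifjis, wijwojgoomo, sorpe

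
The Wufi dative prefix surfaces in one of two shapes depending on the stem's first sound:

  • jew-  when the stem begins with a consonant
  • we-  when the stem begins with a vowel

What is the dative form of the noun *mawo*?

*mawo*: first sound = /m/, a consonant → jew- → *jewmawo*.

jewmawo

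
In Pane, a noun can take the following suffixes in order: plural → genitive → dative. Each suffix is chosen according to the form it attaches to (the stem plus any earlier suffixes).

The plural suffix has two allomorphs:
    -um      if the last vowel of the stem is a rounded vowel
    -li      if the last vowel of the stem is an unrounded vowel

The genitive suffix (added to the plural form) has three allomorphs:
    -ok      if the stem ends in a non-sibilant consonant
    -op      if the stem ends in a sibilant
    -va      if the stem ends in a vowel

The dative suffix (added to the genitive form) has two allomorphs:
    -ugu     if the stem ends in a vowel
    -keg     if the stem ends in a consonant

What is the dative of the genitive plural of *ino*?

Since the last vowel of *ino* is /o/ (a rounded vowel), it takes -um, giving *inoum*.
The plural form *inoum* — final sound /m/ (a non-sibilant consonant) → -ok → *inoumok*.
The genitive form *inoumok*: final sound = /k/, a consonant → -keg → *inoumokkeg*.

inoumokkeg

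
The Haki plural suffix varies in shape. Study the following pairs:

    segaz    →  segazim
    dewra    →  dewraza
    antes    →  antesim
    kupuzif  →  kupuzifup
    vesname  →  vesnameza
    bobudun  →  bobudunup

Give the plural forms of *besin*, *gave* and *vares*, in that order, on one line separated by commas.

Looking at the final sound of each stem: -im when the stem ends in a sibilant (*segaz*, *antes*); -up when the stem ends in a non-sibilant consonant (*kupuzif*, *bobudun*); -za when the stem ends in a vowel (*dewra*, *vesname*).
Since the final sound of *besin* is /n/ (a non-sibilant consonant), it takes -up, giving *besinup*.
Since the final sound of *gave* is /e/ (a vowel), it takes -za, giving *gaveza*.
The final sound of *vares* is /s/, which is a sibilant, so the suffix is -im, giving *varesim*.

besinup, gaveza, varesim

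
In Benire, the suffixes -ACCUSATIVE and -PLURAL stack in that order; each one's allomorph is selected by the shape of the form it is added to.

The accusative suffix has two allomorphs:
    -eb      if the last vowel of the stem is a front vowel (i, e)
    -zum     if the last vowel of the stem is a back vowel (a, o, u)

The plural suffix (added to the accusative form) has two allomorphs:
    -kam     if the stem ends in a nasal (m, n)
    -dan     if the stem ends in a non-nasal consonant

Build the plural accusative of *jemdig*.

jemdigebdan

The last vowel of *jemdig* is /i/, which is a front vowel, so the accusative suffix is -eb, giving *jemdigeb*.
Since the final consonant of the accusative form *jemdigeb* is /b/ (non-nasal), it takes -dan, giving *jemdigebdan*.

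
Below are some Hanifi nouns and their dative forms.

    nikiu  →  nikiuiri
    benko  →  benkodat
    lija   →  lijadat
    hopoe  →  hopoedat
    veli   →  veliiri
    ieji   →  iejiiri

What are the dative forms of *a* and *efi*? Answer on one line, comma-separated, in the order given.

The pattern is height harmony: -iri when the last vowel of the stem is a high vowel (*nikiu*, *veli*, *ieji*); -dat when the last vowel of the stem is a non-high vowel (*benko*, *lija*, *hopoe*).
*a*: last vowel = /a/, a non-high vowel → -dat → *adat*.
*efi* — last vowel /i/ (a high vowel) → -iri → *efiiri*.

adat, efiiri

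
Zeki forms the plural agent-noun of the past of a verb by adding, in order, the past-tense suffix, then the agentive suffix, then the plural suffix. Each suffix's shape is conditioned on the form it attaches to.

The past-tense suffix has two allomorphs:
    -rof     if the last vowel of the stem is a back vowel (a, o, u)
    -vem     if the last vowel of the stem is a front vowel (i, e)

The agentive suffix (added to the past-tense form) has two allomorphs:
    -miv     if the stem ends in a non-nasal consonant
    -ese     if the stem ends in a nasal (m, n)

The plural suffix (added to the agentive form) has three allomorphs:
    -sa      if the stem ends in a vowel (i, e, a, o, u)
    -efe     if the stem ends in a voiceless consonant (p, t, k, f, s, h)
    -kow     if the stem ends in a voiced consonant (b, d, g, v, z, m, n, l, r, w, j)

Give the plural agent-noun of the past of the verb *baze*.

*baze*: last vowel = /e/, a front vowel → -vem → *bazevem*.
The past-tense form *bazevem*: final consonant = /m/, a nasal → -ese → *bazevemese*.
The final sound of the agentive form *bazevemese* is /e/, which is a vowel, so the plural suffix is -sa, giving *bazevemesesa*.

bazevemesesa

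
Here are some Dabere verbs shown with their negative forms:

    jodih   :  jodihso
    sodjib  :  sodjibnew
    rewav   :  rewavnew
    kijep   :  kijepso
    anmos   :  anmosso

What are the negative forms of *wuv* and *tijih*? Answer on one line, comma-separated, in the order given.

wuvnew, tijihso

Looking at the final consonant of each stem: -so when the stem ends in a voiceless consonant (*jodih*, *kijep*, *anmos*); -new when the stem ends in a voiced consonant (*sodjib*, *rewav*).
Since the final consonant of *wuv* is /v/ (voiced), it takes -new, giving *wuvnew*.
The final consonant of *tijih* is /h/, which is voiceless, so the suffix is -so, giving *tijihso*.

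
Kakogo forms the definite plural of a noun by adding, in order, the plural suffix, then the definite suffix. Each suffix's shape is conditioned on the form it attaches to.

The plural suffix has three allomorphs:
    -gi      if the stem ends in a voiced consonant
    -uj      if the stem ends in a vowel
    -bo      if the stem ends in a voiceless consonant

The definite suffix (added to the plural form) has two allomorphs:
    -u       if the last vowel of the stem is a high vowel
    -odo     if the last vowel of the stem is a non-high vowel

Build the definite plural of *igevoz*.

igevozgiu

The final sound of *igevoz* is /z/, which is a voiced consonant, so the plural suffix is -gi, giving *igevozgi*.
The last vowel of the plural form *igevozgi* is /i/, which is a high vowel, so the definite suffix is -u, giving *igevozgiu*.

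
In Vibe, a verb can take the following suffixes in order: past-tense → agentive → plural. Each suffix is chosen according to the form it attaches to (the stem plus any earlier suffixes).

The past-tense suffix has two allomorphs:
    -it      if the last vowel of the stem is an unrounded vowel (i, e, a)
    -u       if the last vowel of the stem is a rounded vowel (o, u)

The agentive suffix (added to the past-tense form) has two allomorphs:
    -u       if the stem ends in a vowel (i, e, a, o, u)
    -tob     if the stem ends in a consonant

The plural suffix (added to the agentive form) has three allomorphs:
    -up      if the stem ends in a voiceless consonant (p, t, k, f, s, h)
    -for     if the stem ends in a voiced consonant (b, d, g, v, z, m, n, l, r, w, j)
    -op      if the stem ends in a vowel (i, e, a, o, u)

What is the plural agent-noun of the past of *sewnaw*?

sewnawittobfor

Since the last vowel of *sewnaw* is /a/ (an unrounded vowel), it takes -it, giving *sewnawit*.
Since the final sound of the past-tense form *sewnawit* is /t/ (a consonant), it takes -tob, giving *sewnawittob*.
The agentive form *sewnawittob*: final sound = /b/, a voiced consonant → -for → *sewnawittobfor*.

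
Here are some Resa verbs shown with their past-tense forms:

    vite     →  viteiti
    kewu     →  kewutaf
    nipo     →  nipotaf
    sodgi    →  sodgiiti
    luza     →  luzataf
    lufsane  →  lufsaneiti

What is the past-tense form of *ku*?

kutaf

The alternation tracks the last vowel of the stem — -iti when the last vowel of the stem is a front vowel (*vite*, *sodgi*, *lufsane*); -taf when the last vowel of the stem is a back vowel (*kewu*, *nipo*, *luza*).
*ku*: last vowel = /u/, a back vowel → -taf → *kutaf*.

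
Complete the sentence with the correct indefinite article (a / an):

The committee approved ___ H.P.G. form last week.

The indefinite article is chosen by the initial *sound* of the following word, not its spelling.
The initialism *H.P.G.* is read letter by letter; the first letter, H, is pronounced /eɪtʃ/, which begins with a vowel sound.
So the article is *an*: The committee approved an H.P.G. form last week.

an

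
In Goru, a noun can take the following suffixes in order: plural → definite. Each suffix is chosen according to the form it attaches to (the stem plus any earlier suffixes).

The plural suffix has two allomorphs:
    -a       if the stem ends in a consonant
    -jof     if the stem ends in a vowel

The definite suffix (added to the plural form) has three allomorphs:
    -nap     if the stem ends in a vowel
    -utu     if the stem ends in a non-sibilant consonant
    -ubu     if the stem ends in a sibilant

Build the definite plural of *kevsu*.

The final sound of *kevsu* is /u/, which is a vowel, so the plural suffix is -jof, giving *kevsujof*.
The final sound of the plural form *kevsujof* is /f/, which is a non-sibilant consonant, so the definite suffix is -utu, giving *kevsujofutu*.

kevsujofutu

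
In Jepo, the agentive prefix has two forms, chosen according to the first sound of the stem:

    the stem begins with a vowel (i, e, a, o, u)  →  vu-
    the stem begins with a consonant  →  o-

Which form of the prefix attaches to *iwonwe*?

vu-

Since the first sound of *iwonwe* is /i/ (a vowel), it takes vu-.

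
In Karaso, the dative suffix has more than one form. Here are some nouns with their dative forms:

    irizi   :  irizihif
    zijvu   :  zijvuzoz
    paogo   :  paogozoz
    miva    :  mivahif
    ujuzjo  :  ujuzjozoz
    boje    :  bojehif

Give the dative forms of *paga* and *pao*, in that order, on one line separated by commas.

The alternation tracks the last vowel of the stem — -zoz when the last vowel of the stem is a rounded vowel (*zijvu*, *paogo*, *ujuzjo*); -hif when the last vowel of the stem is an unrounded vowel (*irizi*, *miva*, *boje*).
Since the last vowel of *paga* is /a/ (an unrounded vowel), it takes -hif, giving *pagahif*.
*pao*: last vowel = /o/, a rounded vowel → -zoz → *paozoz*.

pagahif, paozoz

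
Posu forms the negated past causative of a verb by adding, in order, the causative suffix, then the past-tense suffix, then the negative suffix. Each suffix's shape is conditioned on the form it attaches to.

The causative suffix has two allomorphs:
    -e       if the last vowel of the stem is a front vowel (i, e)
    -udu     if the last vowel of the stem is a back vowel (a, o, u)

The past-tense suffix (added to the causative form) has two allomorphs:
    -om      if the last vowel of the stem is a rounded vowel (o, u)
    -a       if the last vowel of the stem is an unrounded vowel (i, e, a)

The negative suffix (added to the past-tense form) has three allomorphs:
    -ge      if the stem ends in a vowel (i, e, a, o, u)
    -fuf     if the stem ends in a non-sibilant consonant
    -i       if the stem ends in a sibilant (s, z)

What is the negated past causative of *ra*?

Since the last vowel of *ra* is /a/ (a back vowel), it takes -udu, giving *raudu*.
The causative form *raudu* — last vowel /u/ (a rounded vowel) → -om → *rauduom*.
The final sound of the past-tense form *rauduom* is /m/, which is a non-sibilant consonant, so the negative suffix is -fuf, giving *rauduomfuf*.

rauduomfuf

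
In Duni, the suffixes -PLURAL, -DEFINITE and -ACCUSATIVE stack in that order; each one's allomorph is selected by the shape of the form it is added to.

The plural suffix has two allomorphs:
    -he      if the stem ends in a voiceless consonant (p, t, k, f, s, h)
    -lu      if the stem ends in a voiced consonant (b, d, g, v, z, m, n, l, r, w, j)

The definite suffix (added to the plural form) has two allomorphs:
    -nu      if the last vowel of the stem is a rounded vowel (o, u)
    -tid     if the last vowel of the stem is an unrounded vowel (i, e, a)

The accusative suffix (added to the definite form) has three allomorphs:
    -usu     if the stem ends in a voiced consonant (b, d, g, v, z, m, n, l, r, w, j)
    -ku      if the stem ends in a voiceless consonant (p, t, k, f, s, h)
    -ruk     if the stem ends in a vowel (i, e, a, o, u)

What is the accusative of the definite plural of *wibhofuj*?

The final consonant of *wibhofuj* is /j/, which is voiced, so the plural suffix is -lu, giving *wibhofujlu*.
The last vowel of the plural form *wibhofujlu* is /u/, which is a rounded vowel, so the definite suffix is -nu, giving *wibhofujlunu*.
Since the final sound of the definite form *wibhofujlunu* is /u/ (a vowel), it takes -ruk, giving *wibhofujlunuruk*.

wibhofujlunuruk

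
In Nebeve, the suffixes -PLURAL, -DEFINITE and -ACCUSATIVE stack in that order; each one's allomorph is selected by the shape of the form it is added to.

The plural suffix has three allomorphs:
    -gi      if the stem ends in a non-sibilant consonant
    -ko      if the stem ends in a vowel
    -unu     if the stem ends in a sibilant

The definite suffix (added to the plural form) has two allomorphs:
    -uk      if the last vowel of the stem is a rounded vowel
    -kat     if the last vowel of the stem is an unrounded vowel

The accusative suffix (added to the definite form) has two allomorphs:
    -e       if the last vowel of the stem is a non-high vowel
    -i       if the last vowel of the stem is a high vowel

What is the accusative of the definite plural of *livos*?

*livos*: final sound = /s/, a sibilant → -unu → *livosunu*.
The plural form *livosunu*: last vowel = /u/, a rounded vowel → -uk → *livosunuuk*.
Since the last vowel of the definite form *livosunuuk* is /u/ (a high vowel), it takes -i, giving *livosunuuki*.

livosunuuki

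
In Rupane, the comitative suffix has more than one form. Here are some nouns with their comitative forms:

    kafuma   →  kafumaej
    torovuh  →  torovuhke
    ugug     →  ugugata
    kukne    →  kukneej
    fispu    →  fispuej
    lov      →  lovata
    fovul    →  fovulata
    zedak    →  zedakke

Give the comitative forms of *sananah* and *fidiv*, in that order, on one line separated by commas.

Looking at the final sound of each stem: -ke when the stem ends in a voiceless consonant (*torovuh*, *zedak*); -ata when the stem ends in a voiced consonant (*ugug*, *lov*, *fovul*); -ej when the stem ends in a vowel (*kafuma*, *kukne*, *fispu*).
*sananah* — final sound /h/ (a voiceless consonant) → -ke → *sananahke*.
The final sound of *fidiv* is /v/, which is a voiced consonant, so the suffix is -ata, giving *fidivata*.

sananahke, fidivata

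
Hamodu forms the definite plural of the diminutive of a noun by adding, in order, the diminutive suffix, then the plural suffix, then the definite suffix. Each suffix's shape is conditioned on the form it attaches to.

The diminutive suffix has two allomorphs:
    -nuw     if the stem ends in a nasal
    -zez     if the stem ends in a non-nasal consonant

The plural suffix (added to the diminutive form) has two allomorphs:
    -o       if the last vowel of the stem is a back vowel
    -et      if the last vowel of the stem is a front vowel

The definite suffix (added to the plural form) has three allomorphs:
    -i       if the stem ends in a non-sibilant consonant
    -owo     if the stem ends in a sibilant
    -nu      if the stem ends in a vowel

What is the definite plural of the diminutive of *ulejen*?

ulejennuwonu

*ulejen* — final consonant /n/ (a nasal) → -nuw → *ulejennuw*.
The last vowel of the diminutive form *ulejennuw* is /u/, which is a back vowel, so the plural suffix is -o, giving *ulejennuwo*.
The plural form *ulejennuwo*: final sound = /o/, a vowel → -nu → *ulejennuwonu*.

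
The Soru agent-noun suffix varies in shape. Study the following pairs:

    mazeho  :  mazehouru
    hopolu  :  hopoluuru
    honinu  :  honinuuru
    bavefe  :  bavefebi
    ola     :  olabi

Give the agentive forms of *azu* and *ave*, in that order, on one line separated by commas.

The alternation tracks the last vowel of the stem — -uru when the last vowel of the stem is a rounded vowel (*mazeho*, *hopolu*, *honinu*); -bi when the last vowel of the stem is an unrounded vowel (*bavefe*, *ola*).
*azu*: last vowel = /u/, a rounded vowel → -uru → *azuuru*.
*ave* — last vowel /e/ (an unrounded vowel) → -bi → *avebi*.

azuuru, avebi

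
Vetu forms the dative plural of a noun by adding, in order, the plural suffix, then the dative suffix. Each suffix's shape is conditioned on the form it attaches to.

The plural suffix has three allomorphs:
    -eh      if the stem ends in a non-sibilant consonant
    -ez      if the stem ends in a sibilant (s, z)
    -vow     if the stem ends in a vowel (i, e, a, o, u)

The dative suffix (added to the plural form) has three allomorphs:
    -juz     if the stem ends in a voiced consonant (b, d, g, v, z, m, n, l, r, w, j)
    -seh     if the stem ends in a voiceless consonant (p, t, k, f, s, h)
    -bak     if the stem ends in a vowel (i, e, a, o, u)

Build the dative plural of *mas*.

masezjuz

*mas*: final sound = /s/, a sibilant → -ez → *masez*.
The final sound of the plural form *masez* is /z/, which is a voiced consonant, so the dative suffix is -juz, giving *masezjuz*.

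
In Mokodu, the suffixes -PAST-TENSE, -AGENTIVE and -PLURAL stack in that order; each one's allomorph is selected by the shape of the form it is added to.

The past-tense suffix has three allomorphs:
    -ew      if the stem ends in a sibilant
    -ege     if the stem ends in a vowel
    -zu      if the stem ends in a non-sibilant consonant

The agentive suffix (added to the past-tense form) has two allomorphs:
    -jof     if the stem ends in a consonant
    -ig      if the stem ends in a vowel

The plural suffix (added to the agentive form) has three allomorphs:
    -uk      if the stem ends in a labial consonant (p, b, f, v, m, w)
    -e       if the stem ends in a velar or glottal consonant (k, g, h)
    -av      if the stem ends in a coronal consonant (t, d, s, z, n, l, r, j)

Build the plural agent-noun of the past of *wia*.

wiaegeige

*wia*: final sound = /a/, a vowel → -ege → *wiaege*.
The past-tense form *wiaege*: final sound = /e/, a vowel → -ig → *wiaegeig*.
The agentive form *wiaegeig* — final consonant /g/ (velar/glottal) → -e → *wiaegeige*.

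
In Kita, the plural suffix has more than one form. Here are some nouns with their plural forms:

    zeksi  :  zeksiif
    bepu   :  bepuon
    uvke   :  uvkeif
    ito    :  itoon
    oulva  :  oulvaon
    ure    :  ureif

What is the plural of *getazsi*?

getazsiif

The alternation tracks the last vowel of the stem — -if when the last vowel of the stem is a front vowel (*zeksi*, *uvke*, *ure*); -on when the last vowel of the stem is a back vowel (*bepu*, *ito*, *oulva*).
The last vowel of *getazsi* is /i/, which is a front vowel, so the suffix is -if, giving *getazsiif*.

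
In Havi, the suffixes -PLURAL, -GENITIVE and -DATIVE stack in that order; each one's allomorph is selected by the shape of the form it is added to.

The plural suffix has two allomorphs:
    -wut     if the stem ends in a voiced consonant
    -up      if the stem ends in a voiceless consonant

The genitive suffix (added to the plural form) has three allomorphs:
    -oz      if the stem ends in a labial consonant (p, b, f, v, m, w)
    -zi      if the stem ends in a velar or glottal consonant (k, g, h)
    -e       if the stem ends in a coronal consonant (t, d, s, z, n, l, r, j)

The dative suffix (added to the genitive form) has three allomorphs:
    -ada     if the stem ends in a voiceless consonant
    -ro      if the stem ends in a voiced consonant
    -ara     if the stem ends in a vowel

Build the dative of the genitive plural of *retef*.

The final consonant of *retef* is /f/, which is voiceless, so the plural suffix is -up, giving *retefup*.
The plural form *retefup* — final consonant /p/ (labial) → -oz → *retefupoz*.
The final sound of the genitive form *retefupoz* is /z/, which is a voiced consonant, so the dative suffix is -ro, giving *retefupozro*.

retefupozro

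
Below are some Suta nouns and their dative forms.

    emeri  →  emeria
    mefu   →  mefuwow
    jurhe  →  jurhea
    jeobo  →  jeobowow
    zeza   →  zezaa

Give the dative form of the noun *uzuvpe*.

uzuvpea

The alternation tracks the last vowel of the stem — -wow when the last vowel of the stem is a rounded vowel (*mefu*, *jeobo*); -a when the last vowel of the stem is an unrounded vowel (*emeri*, *jurhe*, *zeza*).
*uzuvpe* — last vowel /e/ (an unrounded vowel) → -a → *uzuvpea*.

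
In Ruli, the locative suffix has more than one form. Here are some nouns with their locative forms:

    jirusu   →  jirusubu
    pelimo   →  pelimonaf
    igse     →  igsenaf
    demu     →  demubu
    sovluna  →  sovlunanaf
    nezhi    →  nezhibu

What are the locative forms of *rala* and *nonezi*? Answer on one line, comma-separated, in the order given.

The pattern is height harmony: -bu when the last vowel of the stem is a high vowel (*jirusu*, *demu*, *nezhi*); -naf when the last vowel of the stem is a non-high vowel (*pelimo*, *igse*, *sovluna*).
Since the last vowel of *rala* is /a/ (a non-high vowel), it takes -naf, giving *ralanaf*.
Since the last vowel of *nonezi* is /i/ (a high vowel), it takes -bu, giving *nonezibu*.

ralanaf, nonezibu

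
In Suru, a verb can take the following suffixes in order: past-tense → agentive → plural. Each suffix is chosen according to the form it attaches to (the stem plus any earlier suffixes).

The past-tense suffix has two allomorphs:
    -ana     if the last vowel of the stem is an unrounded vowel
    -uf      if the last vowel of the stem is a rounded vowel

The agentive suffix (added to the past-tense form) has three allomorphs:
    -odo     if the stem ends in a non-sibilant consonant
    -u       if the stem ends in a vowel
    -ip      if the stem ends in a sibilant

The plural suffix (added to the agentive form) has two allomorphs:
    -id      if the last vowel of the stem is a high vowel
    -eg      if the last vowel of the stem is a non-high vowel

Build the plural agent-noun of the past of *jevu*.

jevuufodoeg

The last vowel of *jevu* is /u/, which is a rounded vowel, so the past-tense suffix is -uf, giving *jevuuf*.
The past-tense form *jevuuf* — final sound /f/ (a non-sibilant consonant) → -odo → *jevuufodo*.
The last vowel of the agentive form *jevuufodo* is /o/, which is a non-high vowel, so the plural suffix is -eg, giving *jevuufodoeg*.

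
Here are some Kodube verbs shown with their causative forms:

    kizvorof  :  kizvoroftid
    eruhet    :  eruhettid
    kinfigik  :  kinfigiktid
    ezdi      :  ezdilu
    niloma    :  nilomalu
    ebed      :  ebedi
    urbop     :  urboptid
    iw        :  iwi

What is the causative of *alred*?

alredi

The alternation tracks the final sound of the stem — -tid when the stem ends in a voiceless consonant (*kizvorof*, *eruhet*, *kinfigik*, *urbop*); -i when the stem ends in a voiced consonant (*ebed*, *iw*); -lu when the stem ends in a vowel (*ezdi*, *niloma*).
*alred*: final sound = /d/, a voiced consonant → -i → *alredi*.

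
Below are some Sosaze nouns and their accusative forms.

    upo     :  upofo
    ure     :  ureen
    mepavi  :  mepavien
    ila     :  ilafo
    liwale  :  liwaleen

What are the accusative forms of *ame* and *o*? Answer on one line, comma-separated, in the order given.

The pattern is front/back vowel harmony: -en when the last vowel of the stem is a front vowel (*ure*, *mepavi*, *liwale*); -fo when the last vowel of the stem is a back vowel (*upo*, *ila*).
The last vowel of *ame* is /e/, which is a front vowel, so the suffix is -en, giving *ameen*.
*o*: last vowel = /o/, a back vowel → -fo → *ofo*.

ameen, ofo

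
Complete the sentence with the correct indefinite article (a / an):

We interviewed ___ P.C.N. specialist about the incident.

The indefinite article is chosen by the initial *sound* of the following word, not its spelling.
The initialism *P.C.N.* is read letter by letter; the first letter, P, is pronounced /piː/, which begins with a consonant sound.
So the article is *a*: We interviewed a P.C.N. specialist about the incident.

a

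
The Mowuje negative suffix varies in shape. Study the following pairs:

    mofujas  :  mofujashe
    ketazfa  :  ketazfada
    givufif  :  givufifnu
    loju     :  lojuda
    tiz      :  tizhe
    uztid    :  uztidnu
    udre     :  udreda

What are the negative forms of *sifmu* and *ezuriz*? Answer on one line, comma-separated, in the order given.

The suffix is conditioned by the final sound: -he when the stem ends in a sibilant (*mofujas*, *tiz*); -nu when the stem ends in a non-sibilant consonant (*givufif*, *uztid*); -da when the stem ends in a vowel (*ketazfa*, *loju*, *udre*).
*sifmu* — final sound /u/ (a vowel) → -da → *sifmuda*.
*ezuriz* — final sound /z/ (a sibilant) → -he → *ezurizhe*.

sifmuda, ezurizhe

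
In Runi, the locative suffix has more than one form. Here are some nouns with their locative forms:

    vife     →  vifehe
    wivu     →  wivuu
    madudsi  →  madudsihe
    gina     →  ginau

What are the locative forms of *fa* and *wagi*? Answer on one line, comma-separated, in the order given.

fau, wagihe

Looking at the last vowel of each stem: -he when the last vowel of the stem is a front vowel (*vife*, *madudsi*); -u when the last vowel of the stem is a back vowel (*wivu*, *gina*).
The last vowel of *fa* is /a/, which is a back vowel, so the suffix is -u, giving *fau*.
Since the last vowel of *wagi* is /i/ (a front vowel), it takes -he, giving *wagihe*.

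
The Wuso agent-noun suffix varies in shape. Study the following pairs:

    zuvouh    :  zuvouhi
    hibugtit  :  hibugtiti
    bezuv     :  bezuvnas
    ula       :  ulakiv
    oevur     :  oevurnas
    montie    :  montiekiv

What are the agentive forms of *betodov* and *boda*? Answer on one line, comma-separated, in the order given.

betodovnas, bodakiv

The suffix is conditioned by the final sound: -i when the stem ends in a voiceless consonant (*zuvouh*, *hibugtit*); -nas when the stem ends in a voiced consonant (*bezuv*, *oevur*); -kiv when the stem ends in a vowel (*ula*, *montie*).
*betodov*: final sound = /v/, a voiced consonant → -nas → *betodovnas*.
Since the final sound of *boda* is /a/ (a vowel), it takes -kiv, giving *bodakiv*.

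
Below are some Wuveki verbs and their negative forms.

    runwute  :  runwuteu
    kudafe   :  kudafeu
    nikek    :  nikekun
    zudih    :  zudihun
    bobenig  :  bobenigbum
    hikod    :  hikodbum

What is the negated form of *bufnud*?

bufnudbum

The alternation tracks the final sound of the stem — -un when the stem ends in a voiceless consonant (*nikek*, *zudih*); -bum when the stem ends in a voiced consonant (*bobenig*, *hikod*); -u when the stem ends in a vowel (*runwute*, *kudafe*).
*bufnud* — final sound /d/ (a voiced consonant) → -bum → *bufnudbum*.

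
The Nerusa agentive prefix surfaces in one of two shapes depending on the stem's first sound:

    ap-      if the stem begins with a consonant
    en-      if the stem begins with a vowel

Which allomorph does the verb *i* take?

The first sound of *i* is /i/, which is a vowel, so the prefix is en-.

en-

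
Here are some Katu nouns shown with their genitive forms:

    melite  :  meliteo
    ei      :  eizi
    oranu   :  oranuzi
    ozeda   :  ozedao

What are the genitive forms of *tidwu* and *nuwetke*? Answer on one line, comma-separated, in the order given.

The pattern is height harmony: -zi when the last vowel of the stem is a high vowel (*ei*, *oranu*); -o when the last vowel of the stem is a non-high vowel (*melite*, *ozeda*).
*tidwu* — last vowel /u/ (a high vowel) → -zi → *tidwuzi*.
*nuwetke*: last vowel = /e/, a non-high vowel → -o → *nuwetkeo*.

tidwuzi, nuwetkeo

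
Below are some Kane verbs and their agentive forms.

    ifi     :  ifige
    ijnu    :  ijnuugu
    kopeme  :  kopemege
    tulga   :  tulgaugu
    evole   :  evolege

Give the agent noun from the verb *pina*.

pinaugu

The pattern is front/back vowel harmony: -ge when the last vowel of the stem is a front vowel (*ifi*, *kopeme*, *evole*); -ugu when the last vowel of the stem is a back vowel (*ijnu*, *tulga*).
*pina*: last vowel = /a/, a back vowel → -ugu → *pinaugu*.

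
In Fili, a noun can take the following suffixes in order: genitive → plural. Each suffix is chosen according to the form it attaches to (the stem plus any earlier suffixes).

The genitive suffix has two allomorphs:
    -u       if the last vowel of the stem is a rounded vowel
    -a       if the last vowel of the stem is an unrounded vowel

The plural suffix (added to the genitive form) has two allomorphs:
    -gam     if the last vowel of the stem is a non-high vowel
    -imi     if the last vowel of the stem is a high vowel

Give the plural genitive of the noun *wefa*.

The last vowel of *wefa* is /a/, which is an unrounded vowel, so the genitive suffix is -a, giving *wefaa*.
The genitive form *wefaa* — last vowel /a/ (a non-high vowel) → -gam → *wefaagam*.

wefaagam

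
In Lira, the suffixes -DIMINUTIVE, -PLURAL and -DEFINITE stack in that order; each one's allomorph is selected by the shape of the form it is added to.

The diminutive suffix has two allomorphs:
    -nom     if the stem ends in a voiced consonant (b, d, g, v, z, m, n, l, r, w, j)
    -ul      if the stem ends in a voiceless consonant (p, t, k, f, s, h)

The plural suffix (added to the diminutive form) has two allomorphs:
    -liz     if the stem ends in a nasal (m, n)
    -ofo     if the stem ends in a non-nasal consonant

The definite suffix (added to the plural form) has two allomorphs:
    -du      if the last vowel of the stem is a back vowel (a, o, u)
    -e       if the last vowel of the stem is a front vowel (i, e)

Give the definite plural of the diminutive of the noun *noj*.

*noj* — final consonant /j/ (voiced) → -nom → *nojnom*.
Since the final consonant of the diminutive form *nojnom* is /m/ (a nasal), it takes -liz, giving *nojnomliz*.
Since the last vowel of the plural form *nojnomliz* is /i/ (a front vowel), it takes -e, giving *nojnomlize*.

nojnomlize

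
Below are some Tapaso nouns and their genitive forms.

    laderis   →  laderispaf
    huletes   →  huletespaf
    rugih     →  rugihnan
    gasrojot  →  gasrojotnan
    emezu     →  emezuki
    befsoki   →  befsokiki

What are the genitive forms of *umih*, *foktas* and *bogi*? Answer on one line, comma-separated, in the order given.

The alternation tracks the final sound of the stem — -paf when the stem ends in a sibilant (*laderis*, *huletes*); -nan when the stem ends in a non-sibilant consonant (*rugih*, *gasrojot*); -ki when the stem ends in a vowel (*emezu*, *befsoki*).
The final sound of *umih* is /h/, which is a non-sibilant consonant, so the suffix is -nan, giving *umihnan*.
Since the final sound of *foktas* is /s/ (a sibilant), it takes -paf, giving *foktaspaf*.
*bogi*: final sound = /i/, a vowel → -ki → *bogiki*.

umihnan, foktaspaf, bogiki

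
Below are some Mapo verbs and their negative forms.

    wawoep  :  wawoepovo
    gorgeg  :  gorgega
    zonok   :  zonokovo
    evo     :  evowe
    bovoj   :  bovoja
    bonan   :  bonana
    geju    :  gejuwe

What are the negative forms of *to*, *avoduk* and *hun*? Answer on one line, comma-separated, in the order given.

The pattern is voicing of the final sound: -ovo when the stem ends in a voiceless consonant (*wawoep*, *zonok*); -a when the stem ends in a voiced consonant (*gorgeg*, *bovoj*, *bonan*); -we when the stem ends in a vowel (*evo*, *geju*).
*to* — final sound /o/ (a vowel) → -we → *towe*.
*avoduk* — final sound /k/ (a voiceless consonant) → -ovo → *avodukovo*.
The final sound of *hun* is /n/, which is a voiced consonant, so the suffix is -a, giving *huna*.

towe, avodukovo, huna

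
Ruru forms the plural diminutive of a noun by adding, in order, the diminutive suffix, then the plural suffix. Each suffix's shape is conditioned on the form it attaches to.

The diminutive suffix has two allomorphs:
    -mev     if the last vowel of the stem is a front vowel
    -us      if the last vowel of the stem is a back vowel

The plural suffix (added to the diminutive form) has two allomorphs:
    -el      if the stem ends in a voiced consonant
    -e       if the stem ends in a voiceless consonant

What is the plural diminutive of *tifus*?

Since the last vowel of *tifus* is /u/ (a back vowel), it takes -us, giving *tifusus*.
The final consonant of the diminutive form *tifusus* is /s/, which is voiceless, so the plural suffix is -e, giving *tifususe*.

tifususe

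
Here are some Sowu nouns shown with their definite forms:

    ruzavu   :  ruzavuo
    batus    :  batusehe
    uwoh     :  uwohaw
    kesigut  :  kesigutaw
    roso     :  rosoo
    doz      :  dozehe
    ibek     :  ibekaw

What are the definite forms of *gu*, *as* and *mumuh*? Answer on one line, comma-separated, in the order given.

guo, asehe, mumuhaw

The suffix is conditioned by the final sound: -ehe when the stem ends in a sibilant (*batus*, *doz*); -aw when the stem ends in a non-sibilant consonant (*uwoh*, *kesigut*, *ibek*); -o when the stem ends in a vowel (*ruzavu*, *roso*).
The final sound of *gu* is /u/, which is a vowel, so the suffix is -o, giving *guo*.
The final sound of *as* is /s/, which is a sibilant, so the suffix is -ehe, giving *asehe*.
*mumuh*: final sound = /h/, a non-sibilant consonant → -aw → *mumuhaw*.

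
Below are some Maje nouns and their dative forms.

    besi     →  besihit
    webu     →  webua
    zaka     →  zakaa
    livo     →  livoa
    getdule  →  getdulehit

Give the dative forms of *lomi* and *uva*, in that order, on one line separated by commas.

The suffix is conditioned by the last vowel: -hit when the last vowel of the stem is a front vowel (*besi*, *getdule*); -a when the last vowel of the stem is a back vowel (*webu*, *zaka*, *livo*).
Since the last vowel of *lomi* is /i/ (a front vowel), it takes -hit, giving *lomihit*.
*uva*: last vowel = /a/, a back vowel → -a → *uvaa*.

lomihit, uvaa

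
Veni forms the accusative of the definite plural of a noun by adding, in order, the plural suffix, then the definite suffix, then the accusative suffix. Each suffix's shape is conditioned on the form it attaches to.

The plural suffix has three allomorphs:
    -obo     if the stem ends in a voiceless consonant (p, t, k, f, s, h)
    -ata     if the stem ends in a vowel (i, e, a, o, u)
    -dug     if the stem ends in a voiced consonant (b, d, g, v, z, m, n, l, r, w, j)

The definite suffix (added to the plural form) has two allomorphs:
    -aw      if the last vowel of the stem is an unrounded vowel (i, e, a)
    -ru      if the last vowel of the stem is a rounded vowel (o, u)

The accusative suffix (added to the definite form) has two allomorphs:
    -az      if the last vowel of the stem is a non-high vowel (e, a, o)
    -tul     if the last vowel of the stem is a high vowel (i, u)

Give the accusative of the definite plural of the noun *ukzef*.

ukzefoborutul

The final sound of *ukzef* is /f/, which is a voiceless consonant, so the plural suffix is -obo, giving *ukzefobo*.
The plural form *ukzefobo* — last vowel /o/ (a rounded vowel) → -ru → *ukzefoboru*.
The definite form *ukzefoboru* — last vowel /u/ (a high vowel) → -tul → *ukzefoborutul*.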